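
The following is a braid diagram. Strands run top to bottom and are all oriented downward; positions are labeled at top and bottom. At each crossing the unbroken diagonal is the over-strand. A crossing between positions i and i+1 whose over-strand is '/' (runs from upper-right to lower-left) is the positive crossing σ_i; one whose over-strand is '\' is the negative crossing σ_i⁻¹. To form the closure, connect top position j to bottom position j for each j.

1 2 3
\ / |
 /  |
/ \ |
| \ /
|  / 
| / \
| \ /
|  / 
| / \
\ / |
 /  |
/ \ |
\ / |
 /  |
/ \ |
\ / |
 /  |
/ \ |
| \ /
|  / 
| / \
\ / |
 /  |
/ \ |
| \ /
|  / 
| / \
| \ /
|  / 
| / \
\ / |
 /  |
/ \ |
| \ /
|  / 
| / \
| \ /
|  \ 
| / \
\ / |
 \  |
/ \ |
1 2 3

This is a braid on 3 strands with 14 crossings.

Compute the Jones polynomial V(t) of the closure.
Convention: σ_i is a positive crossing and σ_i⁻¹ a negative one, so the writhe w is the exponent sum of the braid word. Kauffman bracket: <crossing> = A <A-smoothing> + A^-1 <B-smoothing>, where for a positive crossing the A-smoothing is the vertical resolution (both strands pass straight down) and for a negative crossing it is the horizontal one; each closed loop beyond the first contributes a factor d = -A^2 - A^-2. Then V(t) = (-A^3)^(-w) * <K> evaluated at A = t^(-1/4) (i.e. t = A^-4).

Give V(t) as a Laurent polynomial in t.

Reading the diagram top to bottom ('/'-over between positions i,i+1 = s_i, '\'-over = s_i^-1): braid word = s1 s2 s2 s1 s1 s1 s2 s1 s2 s2 s1 s2 s2^-1 s1^-1.
The presented braid s1 s2 s2 s1 s1 s1 s2 s1 s2 s2 s1 s2 s2^-1 s1^-1 on 3 strands reduces by inverse Markov moves (closure unchanged at each step):
  Deconjugate: the word is γ·β·γ⁻¹ with γ = s1 s2 (prefix) and γ⁻¹ = s2^-1 s1^-1 (suffix); strip both.
Reduced to β = s2 s1 s1 s1 s2 s1 s2 s2 s1 s2 on 3 strands, 10 crossings.
Compute on β:
Braid: s2 s1 s1 s1 s2 s1 s2 s2 s1 s2 on 3 strands, 10 crossings.
Writhe w = (#positive) - (#negative) = 10 - 0 = 10.
Computing the Kauffman bracket via state sum. There are 2^10 = 1024 states.
Smooth each crossing (0=||, 1=⌣⌢); contribution A^(Σ sign_k(1-2s_k)) * d^(L-1).
Tabulate the states by total A-exponent and number of loops L (A-exp: L × count):
  A^10: L=3 ×1
  A^8: L=2 ×10
  A^6: L=1 ×25, L=3 ×20
  A^4: L=2 ×100, L=4 ×20
  A^2: L=1 ×36, L=3 ×164, L=5 ×10
  A^0: L=2 ×108, L=4 ×142, L=6 ×2
  A^-2: L=1 ×12, L=3 ×129, L=5 ×69
  A^-4: L=2 ×24, L=4 ×78, L=6 ×18
  A^-6: L=3 ×19, L=5 ×24, L=7 ×2
  A^-8: L=4 ×7, L=6 ×3
  A^-10: L=5 ×1
Each group contributes A^e * Σ count * d^(L-1):
Powers of d = -A^2 - A^-2: d^2 = A^4 + 2 + A^-4; d^3 = -A^6 - 3*A^2 - 3*A^-2 - A^-6; d^4 = A^8 + 4*A^4 + 6 + 4*A^-4 + A^-8; d^5 = -A^10 - 5*A^6 - 10*A^2 - 10*A^-2 - 5*A^-6 - A^-10; d^6 = A^12 + 6*A^8 + 15*A^4 + 20 + 15*A^-4 + 6*A^-8 + A^-12.
  A^10 * (d^2) = A^14 + 2*A^10 + A^6
  A^8 * (10*d) = -10*A^10 - 10*A^6
  A^6 * (25 + 20*d^2) = 20*A^10 + 65*A^6 + 20*A^2
  A^4 * (100*d + 20*d^3) = -20*A^10 - 160*A^6 - 160*A^2 - 20*A^-2
  A^2 * (36 + 164*d^2 + 10*d^4) = 10*A^10 + 204*A^6 + 424*A^2 + 204*A^-2 + 10*A^-6
  A^0 * (108*d + 142*d^3 + 2*d^5) = -2*A^10 - 152*A^6 - 554*A^2 - 554*A^-2 - 152*A^-6 - 2*A^-10
  A^-2 * (12 + 129*d^2 + 69*d^4) = 69*A^6 + 405*A^2 + 684*A^-2 + 405*A^-6 + 69*A^-10
  A^-4 * (24*d + 78*d^3 + 18*d^5) = -18*A^6 - 168*A^2 - 438*A^-2 - 438*A^-6 - 168*A^-10 - 18*A^-14
  A^-6 * (19*d^2 + 24*d^4 + 2*d^6) = 2*A^6 + 36*A^2 + 145*A^-2 + 222*A^-6 + 145*A^-10 + 36*A^-14 + 2*A^-18
  A^-8 * (7*d^3 + 3*d^5) = -3*A^2 - 22*A^-2 - 51*A^-6 - 51*A^-10 - 22*A^-14 - 3*A^-18
  A^-10 * (d^4) = A^-2 + 4*A^-6 + 6*A^-10 + 4*A^-14 + A^-18
Summing the groups: <K> = A^14 + A^6 - A^-10
Normalise by the writhe: (-A^3)^(-w) = (-A^3)^(-10) = A^-30, so f(A) = A^-30 * <K> = A^-16 + A^-24 - A^-40.
Substitute A = t^(-1/4), i.e. A^e → t^(-e/4): V(t) = -t^10 + t^6 + t^4

Answer: -t^10 + t^6 + t^4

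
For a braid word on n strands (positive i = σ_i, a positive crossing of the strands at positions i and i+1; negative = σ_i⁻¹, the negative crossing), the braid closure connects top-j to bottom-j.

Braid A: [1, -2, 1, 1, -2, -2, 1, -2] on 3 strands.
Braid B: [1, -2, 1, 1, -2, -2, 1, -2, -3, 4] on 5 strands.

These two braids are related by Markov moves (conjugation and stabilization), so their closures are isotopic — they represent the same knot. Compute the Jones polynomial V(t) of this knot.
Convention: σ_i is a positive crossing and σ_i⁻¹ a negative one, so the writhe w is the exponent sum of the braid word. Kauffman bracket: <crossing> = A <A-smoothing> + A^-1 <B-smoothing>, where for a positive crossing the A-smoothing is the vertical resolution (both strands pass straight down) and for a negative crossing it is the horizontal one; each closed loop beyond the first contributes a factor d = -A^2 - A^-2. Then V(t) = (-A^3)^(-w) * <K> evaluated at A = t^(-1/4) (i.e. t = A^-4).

Markov-equivalent braids have isotopic closures, hence identical knot invariants. Strip the Markov moves from each word to reach a common short braid β, then compute V(t) once on β.
Braid A: s1 s2^-1 s1 s1 s2^-1 s2^-1 s1 s2^-1 on 3 strands has no conjugating prefix/suffix or stabilization to strip; take β = s1 s2^-1 s1 s1 s2^-1 s2^-1 s1 s2^-1.
Braid B: s1 s2^-1 s1 s1 s2^-1 s2^-1 s1 s2^-1 s3^-1 s4 on 5 strands reduces by inverse Markov moves (closure unchanged at each step):
  Destabilize: the word has the form β·s4 where s4 occurs only as the final letter (β ∈ B_4); drop it and the last strand → 4 strands.
  Destabilize: the word has the form β·s3^-1 where s3^-1 occurs only as the final letter (β ∈ B_3); drop it and the last strand → 3 strands.
Reduced to β = s1 s2^-1 s1 s1 s2^-1 s2^-1 s1 s2^-1 on 3 strands, 8 crossings.
Both give the same β = s1 s2^-1 s1 s1 s2^-1 s2^-1 s1 s2^-1 on 3 strands, so one state sum suffices:
Braid: s1 s2^-1 s1 s1 s2^-1 s2^-1 s1 s2^-1 on 3 strands, 8 crossings.
Writhe w = (#positive) - (#negative) = 4 - 4 = 0.
Enumerate smoothing states for the bracket polynomial. There are 2^8 = 256 states.
Each crossing splits two ways (0=vertical, 1=horizontal). The state's weight is A^(#A-smoothings - #B-smoothings) * d^(loops - 1).
Tabulate the states by total A-exponent and number of loops L (A-exp: L × count):
  A^8: L=5 ×1
  A^6: L=4 ×8
  A^4: L=3 ×27, L=5 ×1
  A^2: L=2 ×47, L=4 ×9
  A^0: L=1 ×37, L=3 ×32, L=5 ×1
  A^-2: L=2 ×47, L=4 ×9
  A^-4: L=3 ×27, L=5 ×1
  A^-6: L=4 ×8
  A^-8: L=5 ×1
Each group contributes A^e * Σ count * d^(L-1):
Powers of d = -A^2 - A^-2: d^2 = A^4 + 2 + A^-4; d^3 = -A^6 - 3*A^2 - 3*A^-2 - A^-6; d^4 = A^8 + 4*A^4 + 6 + 4*A^-4 + A^-8.
  A^8 * (d^4) = A^16 + 4*A^12 + 6*A^8 + 4*A^4 + 1
  A^6 * (8*d^3) = -8*A^12 - 24*A^8 - 24*A^4 - 8
  A^4 * (27*d^2 + d^4) = A^12 + 31*A^8 + 60*A^4 + 31 + A^-4
  A^2 * (47*d + 9*d^3) = -9*A^8 - 74*A^4 - 74 - 9*A^-4
  A^0 * (37 + 32*d^2 + d^4) = A^8 + 36*A^4 + 107 + 36*A^-4 + A^-8
  A^-2 * (47*d + 9*d^3) = -9*A^4 - 74 - 74*A^-4 - 9*A^-8
  A^-4 * (27*d^2 + d^4) = A^4 + 31 + 60*A^-4 + 31*A^-8 + A^-12
  A^-6 * (8*d^3) = -8 - 24*A^-4 - 24*A^-8 - 8*A^-12
  A^-8 * (d^4) = 1 + 4*A^-4 + 6*A^-8 + 4*A^-12 + A^-16
Summing the groups: <K> = A^16 - 3*A^12 + 5*A^8 - 6*A^4 + 7 - 6*A^-4 + 5*A^-8 - 3*A^-12 + A^-16
Normalise by the writhe: (-A^3)^(-w) = (-A^3)^(0) = 1, so f(A) = 1 * <K> = A^16 - 3*A^12 + 5*A^8 - 6*A^4 + 7 - 6*A^-4 + 5*A^-8 - 3*A^-12 + A^-16.
Substitute A = t^(-1/4), i.e. A^e → t^(-e/4): V(t) = t^4 - 3*t^3 + 5*t^2 - 6*t + 7 - 6*t^-1 + 5*t^-2 - 3*t^-3 + t^-4

Answer: t^4 - 3*t^3 + 5*t^2 - 6*t + 7 - 6*t^-1 + 5*t^-2 - 3*t^-3 + t^-4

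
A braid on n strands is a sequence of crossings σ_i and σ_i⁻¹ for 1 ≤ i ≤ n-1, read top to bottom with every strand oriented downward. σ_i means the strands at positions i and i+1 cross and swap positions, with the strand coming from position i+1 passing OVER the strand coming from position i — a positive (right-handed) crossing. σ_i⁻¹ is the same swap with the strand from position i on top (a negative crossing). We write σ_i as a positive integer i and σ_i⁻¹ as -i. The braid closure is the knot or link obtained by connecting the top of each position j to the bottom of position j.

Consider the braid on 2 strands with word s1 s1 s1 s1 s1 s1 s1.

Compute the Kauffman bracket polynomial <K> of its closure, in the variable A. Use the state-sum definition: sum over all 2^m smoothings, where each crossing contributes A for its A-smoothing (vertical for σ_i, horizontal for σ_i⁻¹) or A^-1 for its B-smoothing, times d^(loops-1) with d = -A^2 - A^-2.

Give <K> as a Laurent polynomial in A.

-A^9 - A + A^-3 - A^-7 + A^-11 - A^-15 + A^-19

Derivation:
Braid: s1 s1 s1 s1 s1 s1 s1 on 2 strands, 7 crossings.
Writhe w = (#positive) - (#negative) = 7 - 0 = 7.
State-sum expansion of <K>. There are 2^7 = 128 states.
For each crossing: s=0 is the vertical smoothing, s=1 horizontal. Crossing k contributes A^(sign_k * (1 - 2*s_k)); loop factor d = -A^2 - A^-2.
Tabulate the states by total A-exponent and number of loops L (A-exp: L × count):
  A^7: L=2 ×1
  A^5: L=1 ×7
  A^3: L=2 ×21
  A^1: L=3 ×35
  A^-1: L=4 ×35
  A^-3: L=5 ×21
  A^-5: L=6 ×7
  A^-7: L=7 ×1
Each group contributes A^e * Σ count * d^(L-1):
Powers of d = -A^2 - A^-2: d^2 = A^4 + 2 + A^-4; d^3 = -A^6 - 3*A^2 - 3*A^-2 - A^-6; d^4 = A^8 + 4*A^4 + 6 + 4*A^-4 + A^-8; d^5 = -A^10 - 5*A^6 - 10*A^2 - 10*A^-2 - 5*A^-6 - A^-10; d^6 = A^12 + 6*A^8 + 15*A^4 + 20 + 15*A^-4 + 6*A^-8 + A^-12.
  A^7 * (d) = -A^9 - A^5
  A^5 * (7) = 7*A^5
  A^3 * (21*d) = -21*A^5 - 21*A
  A^1 * (35*d^2) = 35*A^5 + 70*A + 35*A^-3
  A^-1 * (35*d^3) = -35*A^5 - 105*A - 105*A^-3 - 35*A^-7
  A^-3 * (21*d^4) = 21*A^5 + 84*A + 126*A^-3 + 84*A^-7 + 21*A^-11
  A^-5 * (7*d^5) = -7*A^5 - 35*A - 70*A^-3 - 70*A^-7 - 35*A^-11 - 7*A^-15
  A^-7 * (d^6) = A^5 + 6*A + 15*A^-3 + 20*A^-7 + 15*A^-11 + 6*A^-15 + A^-19
Summing the groups: <K> = -A^9 - A + A^-3 - A^-7 + A^-11 - A^-15 + A^-19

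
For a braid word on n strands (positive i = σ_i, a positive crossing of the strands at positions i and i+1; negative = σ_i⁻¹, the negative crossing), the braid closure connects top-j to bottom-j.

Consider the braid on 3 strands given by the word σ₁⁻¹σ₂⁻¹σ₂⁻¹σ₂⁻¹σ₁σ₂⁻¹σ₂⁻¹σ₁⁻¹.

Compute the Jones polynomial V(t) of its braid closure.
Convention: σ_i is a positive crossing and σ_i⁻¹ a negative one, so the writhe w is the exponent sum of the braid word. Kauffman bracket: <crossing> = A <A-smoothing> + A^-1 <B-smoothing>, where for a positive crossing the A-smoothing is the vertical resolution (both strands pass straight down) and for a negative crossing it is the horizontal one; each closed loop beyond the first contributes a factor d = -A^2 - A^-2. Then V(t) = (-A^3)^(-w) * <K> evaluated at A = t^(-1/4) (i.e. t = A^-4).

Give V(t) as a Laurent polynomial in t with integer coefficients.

t^-2 - t^-3 + 3*t^-4 - 3*t^-5 + 3*t^-6 - 3*t^-7 + 2*t^-8 - t^-9

Derivation:
Braid: s1^-1 s2^-1 s2^-1 s2^-1 s1 s2^-1 s2^-1 s1^-1 on 3 strands, 8 crossings.
Writhe w = (#positive) - (#negative) = 1 - 7 = -6.
State-sum expansion of <K>. There are 2^8 = 256 states.
Each crossing splits two ways (0=vertical, 1=horizontal). The state's weight is A^(#A-smoothings - #B-smoothings) * d^(loops - 1).
Tabulate the states by total A-exponent and number of loops L (A-exp: L × count):
  A^8: L=6 ×1
  A^6: L=5 ×8
  A^4: L=4 ×27, L=6 ×1
  A^2: L=3 ×49, L=5 ×7
  A^0: L=2 ×49, L=4 ×21
  A^-2: L=1 ×22, L=3 ×34
  A^-4: L=2 ×27, L=4 ×1
  A^-6: L=1 ×5, L=3 ×3
  A^-8: L=2 ×1
Each group contributes A^e * Σ count * d^(L-1):
Powers of d = -A^2 - A^-2: d^2 = A^4 + 2 + A^-4; d^3 = -A^6 - 3*A^2 - 3*A^-2 - A^-6; d^4 = A^8 + 4*A^4 + 6 + 4*A^-4 + A^-8; d^5 = -A^10 - 5*A^6 - 10*A^2 - 10*A^-2 - 5*A^-6 - A^-10.
  A^8 * (d^5) = -A^18 - 5*A^14 - 10*A^10 - 10*A^6 - 5*A^2 - A^-2
  A^6 * (8*d^4) = 8*A^14 + 32*A^10 + 48*A^6 + 32*A^2 + 8*A^-2
  A^4 * (27*d^3 + d^5) = -A^14 - 32*A^10 - 91*A^6 - 91*A^2 - 32*A^-2 - A^-6
  A^2 * (49*d^2 + 7*d^4) = 7*A^10 + 77*A^6 + 140*A^2 + 77*A^-2 + 7*A^-6
  A^0 * (49*d + 21*d^3) = -21*A^6 - 112*A^2 - 112*A^-2 - 21*A^-6
  A^-2 * (22 + 34*d^2) = 34*A^2 + 90*A^-2 + 34*A^-6
  A^-4 * (27*d + d^3) = -A^2 - 30*A^-2 - 30*A^-6 - A^-10
  A^-6 * (5 + 3*d^2) = 3*A^-2 + 11*A^-6 + 3*A^-10
  A^-8 * (d) = -A^-6 - A^-10
Summing the groups: <K> = -A^18 + 2*A^14 - 3*A^10 + 3*A^6 - 3*A^2 + 3*A^-2 - A^-6 + A^-10
Normalise by the writhe: (-A^3)^(-w) = (-A^3)^(6) = A^18, so f(A) = A^18 * <K> = -A^36 + 2*A^32 - 3*A^28 + 3*A^24 - 3*A^20 + 3*A^16 - A^12 + A^8.
Substitute A = t^(-1/4), i.e. A^e → t^(-e/4): V(t) = t^-2 - t^-3 + 3*t^-4 - 3*t^-5 + 3*t^-6 - 3*t^-7 + 2*t^-8 - t^-9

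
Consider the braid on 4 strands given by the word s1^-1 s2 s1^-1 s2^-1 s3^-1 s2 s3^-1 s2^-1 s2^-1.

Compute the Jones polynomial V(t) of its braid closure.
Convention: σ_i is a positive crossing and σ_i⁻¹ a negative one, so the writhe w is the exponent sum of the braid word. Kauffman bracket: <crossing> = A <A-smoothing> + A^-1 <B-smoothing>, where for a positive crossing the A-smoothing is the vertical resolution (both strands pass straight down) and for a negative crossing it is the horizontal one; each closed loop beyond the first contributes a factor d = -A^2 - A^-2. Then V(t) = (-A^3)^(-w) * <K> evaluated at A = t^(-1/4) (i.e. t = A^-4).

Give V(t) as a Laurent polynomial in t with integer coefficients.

t^-1 - 2*t^-2 + 3*t^-3 - 2*t^-4 + 3*t^-5 - 2*t^-6 + t^-7 - t^-8

Derivation:
Braid: s1^-1 s2 s1^-1 s2^-1 s3^-1 s2 s3^-1 s2^-1 s2^-1 on 4 strands, 9 crossings.
Writhe w = (#positive) - (#negative) = 2 - 7 = -5.
State-sum expansion of <K>. There are 2^9 = 512 states.
Each crossing splits two ways (0=vertical, 1=horizontal). The state's weight is A^(#A-smoothings - #B-smoothings) * d^(loops - 1).
Tabulate the states by total A-exponent and number of loops L (A-exp: L × count):
  A^9: L=5 ×1
  A^7: L=4 ×9
  A^5: L=3 ×30, L=5 ×6
  A^3: L=2 ×45, L=4 ×37, L=6 ×2
  A^1: L=1 ×27, L=3 ×78, L=5 ×21
  A^-1: L=2 ×67, L=4 ×53, L=6 ×6
  A^-3: L=1 ×12, L=3 ×53, L=5 ×18, L=7 ×1
  A^-5: L=2 ×14, L=4 ×19, L=6 ×3
  A^-7: L=3 ×6, L=5 ×3
  A^-9: L=4 ×1
Each group contributes A^e * Σ count * d^(L-1):
Powers of d = -A^2 - A^-2: d^2 = A^4 + 2 + A^-4; d^3 = -A^6 - 3*A^2 - 3*A^-2 - A^-6; d^4 = A^8 + 4*A^4 + 6 + 4*A^-4 + A^-8; d^5 = -A^10 - 5*A^6 - 10*A^2 - 10*A^-2 - 5*A^-6 - A^-10; d^6 = A^12 + 6*A^8 + 15*A^4 + 20 + 15*A^-4 + 6*A^-8 + A^-12.
  A^9 * (d^4) = A^17 + 4*A^13 + 6*A^9 + 4*A^5 + A
  A^7 * (9*d^3) = -9*A^13 - 27*A^9 - 27*A^5 - 9*A
  A^5 * (30*d^2 + 6*d^4) = 6*A^13 + 54*A^9 + 96*A^5 + 54*A + 6*A^-3
  A^3 * (45*d + 37*d^3 + 2*d^5) = -2*A^13 - 47*A^9 - 176*A^5 - 176*A - 47*A^-3 - 2*A^-7
  A^1 * (27 + 78*d^2 + 21*d^4) = 21*A^9 + 162*A^5 + 309*A + 162*A^-3 + 21*A^-7
  A^-1 * (67*d + 53*d^3 + 6*d^5) = -6*A^9 - 83*A^5 - 286*A - 286*A^-3 - 83*A^-7 - 6*A^-11
  A^-3 * (12 + 53*d^2 + 18*d^4 + d^6) = A^9 + 24*A^5 + 140*A + 246*A^-3 + 140*A^-7 + 24*A^-11 + A^-15
  A^-5 * (14*d + 19*d^3 + 3*d^5) = -3*A^5 - 34*A - 101*A^-3 - 101*A^-7 - 34*A^-11 - 3*A^-15
  A^-7 * (6*d^2 + 3*d^4) = 3*A + 18*A^-3 + 30*A^-7 + 18*A^-11 + 3*A^-15
  A^-9 * (d^3) = -A^-3 - 3*A^-7 - 3*A^-11 - A^-15
Summing the groups: <K> = A^17 - A^13 + 2*A^9 - 3*A^5 + 2*A - 3*A^-3 + 2*A^-7 - A^-11
Normalise by the writhe: (-A^3)^(-w) = (-A^3)^(5) = -A^15, so f(A) = -A^15 * <K> = -A^32 + A^28 - 2*A^24 + 3*A^20 - 2*A^16 + 3*A^12 - 2*A^8 + A^4.
Substitute A = t^(-1/4), i.e. A^e → t^(-e/4): V(t) = t^-1 - 2*t^-2 + 3*t^-3 - 2*t^-4 + 3*t^-5 - 2*t^-6 + t^-7 - t^-8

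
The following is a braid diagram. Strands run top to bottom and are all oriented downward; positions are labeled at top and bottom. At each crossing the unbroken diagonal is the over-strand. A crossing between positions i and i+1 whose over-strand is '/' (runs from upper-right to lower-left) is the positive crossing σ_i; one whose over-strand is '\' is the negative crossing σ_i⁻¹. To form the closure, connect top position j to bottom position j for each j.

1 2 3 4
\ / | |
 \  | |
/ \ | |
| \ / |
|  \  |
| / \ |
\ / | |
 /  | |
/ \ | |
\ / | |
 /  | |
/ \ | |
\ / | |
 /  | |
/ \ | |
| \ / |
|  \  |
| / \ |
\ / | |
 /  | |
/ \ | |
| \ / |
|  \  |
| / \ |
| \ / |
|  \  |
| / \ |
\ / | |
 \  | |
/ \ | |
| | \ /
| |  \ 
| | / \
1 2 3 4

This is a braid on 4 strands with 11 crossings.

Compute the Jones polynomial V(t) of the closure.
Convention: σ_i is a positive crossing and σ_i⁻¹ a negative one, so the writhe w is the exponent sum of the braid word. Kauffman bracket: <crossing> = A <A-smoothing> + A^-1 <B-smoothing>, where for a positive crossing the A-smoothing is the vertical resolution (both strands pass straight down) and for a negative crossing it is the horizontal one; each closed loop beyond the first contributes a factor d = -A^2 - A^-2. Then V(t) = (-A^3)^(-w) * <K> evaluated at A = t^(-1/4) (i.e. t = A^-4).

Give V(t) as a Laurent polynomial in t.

Reading the diagram top to bottom ('/'-over between positions i,i+1 = s_i, '\'-over = s_i^-1): braid word = s1^-1 s2^-1 s1 s1 s1 s2^-1 s1 s2^-1 s2^-1 s1^-1 s3^-1.
The presented braid s1^-1 s2^-1 s1 s1 s1 s2^-1 s1 s2^-1 s2^-1 s1^-1 s3^-1 on 4 strands reduces by inverse Markov moves (closure unchanged at each step):
  Destabilize: the word has the form β·s3^-1 where s3^-1 occurs only as the final letter (β ∈ B_3); drop it and the last strand → 3 strands.
Reduced to β = s1^-1 s2^-1 s1 s1 s1 s2^-1 s1 s2^-1 s2^-1 s1^-1 on 3 strands, 10 crossings.
Compute on β:
Braid: s1^-1 s2^-1 s1 s1 s1 s2^-1 s1 s2^-1 s2^-1 s1^-1 on 3 strands, 10 crossings.
Writhe w = (#positive) - (#negative) = 4 - 6 = -2.
Enumerate smoothing states for the bracket polynomial. There are 2^10 = 1024 states.
For each crossing: s=0 is the vertical smoothing, s=1 horizontal. Crossing k contributes A^(sign_k * (1 - 2*s_k)); loop factor d = -A^2 - A^-2.
Tabulate the states by total A-exponent and number of loops L (A-exp: L × count):
  A^10: L=5 ×1
  A^8: L=4 ×10
  A^6: L=3 ×38, L=5 ×7
  A^4: L=2 ×67, L=4 ×49, L=6 ×4
  A^2: L=1 ×46, L=3 ×130, L=5 ×33, L=7 ×1
  A^0: L=2 ×131, L=4 ×110, L=6 ×11
  A^-2: L=1 ×25, L=3 ×133, L=5 ×51, L=7 ×1
  A^-4: L=2 ×37, L=4 ×72, L=6 ×11
  A^-6: L=3 ×25, L=5 ×19, L=7 ×1
  A^-8: L=4 ×8, L=6 ×2
  A^-10: L=5 ×1
Each group contributes A^e * Σ count * d^(L-1):
Powers of d = -A^2 - A^-2: d^2 = A^4 + 2 + A^-4; d^3 = -A^6 - 3*A^2 - 3*A^-2 - A^-6; d^4 = A^8 + 4*A^4 + 6 + 4*A^-4 + A^-8; d^5 = -A^10 - 5*A^6 - 10*A^2 - 10*A^-2 - 5*A^-6 - A^-10; d^6 = A^12 + 6*A^8 + 15*A^4 + 20 + 15*A^-4 + 6*A^-8 + A^-12.
  A^10 * (d^4) = A^18 + 4*A^14 + 6*A^10 + 4*A^6 + A^2
  A^8 * (10*d^3) = -10*A^14 - 30*A^10 - 30*A^6 - 10*A^2
  A^6 * (38*d^2 + 7*d^4) = 7*A^14 + 66*A^10 + 118*A^6 + 66*A^2 + 7*A^-2
  A^4 * (67*d + 49*d^3 + 4*d^5) = -4*A^14 - 69*A^10 - 254*A^6 - 254*A^2 - 69*A^-2 - 4*A^-6
  A^2 * (46 + 130*d^2 + 33*d^4 + d^6) = A^14 + 39*A^10 + 277*A^6 + 524*A^2 + 277*A^-2 + 39*A^-6 + A^-10
  A^0 * (131*d + 110*d^3 + 11*d^5) = -11*A^10 - 165*A^6 - 571*A^2 - 571*A^-2 - 165*A^-6 - 11*A^-10
  A^-2 * (25 + 133*d^2 + 51*d^4 + d^6) = A^10 + 57*A^6 + 352*A^2 + 617*A^-2 + 352*A^-6 + 57*A^-10 + A^-14
  A^-4 * (37*d + 72*d^3 + 11*d^5) = -11*A^6 - 127*A^2 - 363*A^-2 - 363*A^-6 - 127*A^-10 - 11*A^-14
  A^-6 * (25*d^2 + 19*d^4 + d^6) = A^6 + 25*A^2 + 116*A^-2 + 184*A^-6 + 116*A^-10 + 25*A^-14 + A^-18
  A^-8 * (8*d^3 + 2*d^5) = -2*A^2 - 18*A^-2 - 44*A^-6 - 44*A^-10 - 18*A^-14 - 2*A^-18
  A^-10 * (d^4) = A^-2 + 4*A^-6 + 6*A^-10 + 4*A^-14 + A^-18
Summing the groups: <K> = A^18 - 2*A^14 + 2*A^10 - 3*A^6 + 4*A^2 - 3*A^-2 + 3*A^-6 - 2*A^-10 + A^-14
Normalise by the writhe: (-A^3)^(-w) = (-A^3)^(2) = A^6, so f(A) = A^6 * <K> = A^24 - 2*A^20 + 2*A^16 - 3*A^12 + 4*A^8 - 3*A^4 + 3 - 2*A^-4 + A^-8.
Substitute A = t^(-1/4), i.e. A^e → t^(-e/4): V(t) = t^2 - 2*t + 3 - 3*t^-1 + 4*t^-2 - 3*t^-3 + 2*t^-4 - 2*t^-5 + t^-6

Answer: t^2 - 2*t + 3 - 3*t^-1 + 4*t^-2 - 3*t^-3 + 2*t^-4 - 2*t^-5 + t^-6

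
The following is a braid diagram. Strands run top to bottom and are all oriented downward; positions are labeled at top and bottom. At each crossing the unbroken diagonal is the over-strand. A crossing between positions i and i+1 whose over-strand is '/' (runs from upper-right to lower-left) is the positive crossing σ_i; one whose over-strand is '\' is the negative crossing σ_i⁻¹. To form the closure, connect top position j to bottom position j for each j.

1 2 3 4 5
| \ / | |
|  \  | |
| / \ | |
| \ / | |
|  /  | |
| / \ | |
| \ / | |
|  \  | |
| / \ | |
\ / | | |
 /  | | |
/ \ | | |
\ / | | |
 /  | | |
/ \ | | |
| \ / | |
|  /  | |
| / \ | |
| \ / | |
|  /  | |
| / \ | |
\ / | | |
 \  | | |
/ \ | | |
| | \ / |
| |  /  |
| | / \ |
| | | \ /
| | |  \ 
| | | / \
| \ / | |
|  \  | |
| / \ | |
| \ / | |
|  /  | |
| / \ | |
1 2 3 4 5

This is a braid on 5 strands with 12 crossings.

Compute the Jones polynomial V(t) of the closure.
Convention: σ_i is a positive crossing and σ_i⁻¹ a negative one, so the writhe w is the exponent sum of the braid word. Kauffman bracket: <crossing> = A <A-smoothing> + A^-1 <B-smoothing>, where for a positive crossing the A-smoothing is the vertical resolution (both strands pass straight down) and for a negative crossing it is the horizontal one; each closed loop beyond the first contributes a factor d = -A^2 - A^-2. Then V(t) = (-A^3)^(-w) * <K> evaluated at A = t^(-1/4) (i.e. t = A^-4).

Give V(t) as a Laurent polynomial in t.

Reading the diagram top to bottom ('/'-over between positions i,i+1 = s_i, '\'-over = s_i^-1): braid word = s2^-1 s2 s2^-1 s1 s1 s2 s2 s1^-1 s3 s4^-1 s2^-1 s2.
The presented braid s2^-1 s2 s2^-1 s1 s1 s2 s2 s1^-1 s3 s4^-1 s2^-1 s2 on 5 strands reduces by inverse Markov moves (closure unchanged at each step):
  Deconjugate: the word is γ·β·γ⁻¹ with γ = s2^-1 s2 (prefix) and γ⁻¹ = s2^-1 s2 (suffix); strip both.
  Destabilize: the word has the form β·s4^-1 where s4^-1 occurs only as the final letter (β ∈ B_4); drop it and the last strand → 4 strands.
  Destabilize: the word has the form β·s3 where s3 occurs only as the final letter (β ∈ B_3); drop it and the last strand → 3 strands.
Reduced to β = s2^-1 s1 s1 s2 s2 s1^-1 on 3 strands, 6 crossings.
Compute on β:
Braid: s2^-1 s1 s1 s2 s2 s1^-1 on 3 strands, 6 crossings.
Writhe w = (#positive) - (#negative) = 4 - 2 = 2.
Computing the Kauffman bracket via state sum. There are 2^6 = 64 states.
Smooth each crossing (0=||, 1=⌣⌢); contribution A^(Σ sign_k(1-2s_k)) * d^(L-1).
Tabulate the states by total A-exponent and number of loops L (A-exp: L × count):
  A^6: L=1 ×1
  A^4: L=2 ×6
  A^2: L=1 ×8, L=3 ×7
  A^0: L=2 ×18, L=4 ×2
  A^-2: L=1 ×4, L=3 ×11
  A^-4: L=2 ×4, L=4 ×2
  A^-6: L=3 ×1
Each group contributes A^e * Σ count * d^(L-1):
Powers of d = -A^2 - A^-2: d^2 = A^4 + 2 + A^-4; d^3 = -A^6 - 3*A^2 - 3*A^-2 - A^-6.
  A^6 * (1) = A^6
  A^4 * (6*d) = -6*A^6 - 6*A^2
  A^2 * (8 + 7*d^2) = 7*A^6 + 22*A^2 + 7*A^-2
  A^0 * (18*d + 2*d^3) = -2*A^6 - 24*A^2 - 24*A^-2 - 2*A^-6
  A^-2 * (4 + 11*d^2) = 11*A^2 + 26*A^-2 + 11*A^-6
  A^-4 * (4*d + 2*d^3) = -2*A^2 - 10*A^-2 - 10*A^-6 - 2*A^-10
  A^-6 * (d^2) = A^-2 + 2*A^-6 + A^-10
Summing the groups: <K> = A^2 + A^-6 - A^-10
Normalise by the writhe: (-A^3)^(-w) = (-A^3)^(-2) = A^-6, so f(A) = A^-6 * <K> = A^-4 + A^-12 - A^-16.
Substitute A = t^(-1/4), i.e. A^e → t^(-e/4): V(t) = -t^4 + t^3 + t

Answer: -t^4 + t^3 + t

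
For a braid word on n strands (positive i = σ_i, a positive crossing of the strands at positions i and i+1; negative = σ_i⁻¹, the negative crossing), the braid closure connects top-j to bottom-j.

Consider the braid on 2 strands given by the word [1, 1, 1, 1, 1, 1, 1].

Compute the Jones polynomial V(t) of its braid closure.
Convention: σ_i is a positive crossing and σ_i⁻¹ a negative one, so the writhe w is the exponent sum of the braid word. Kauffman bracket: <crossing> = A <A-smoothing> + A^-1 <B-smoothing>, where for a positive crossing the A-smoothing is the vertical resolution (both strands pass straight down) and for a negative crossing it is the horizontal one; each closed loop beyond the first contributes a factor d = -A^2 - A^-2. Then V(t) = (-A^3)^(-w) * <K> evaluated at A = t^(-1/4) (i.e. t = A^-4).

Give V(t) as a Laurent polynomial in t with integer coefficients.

Braid: s1 s1 s1 s1 s1 s1 s1 on 2 strands, 7 crossings.
Writhe w = (#positive) - (#negative) = 7 - 0 = 7.
Enumerate smoothing states for the bracket polynomial. There are 2^7 = 128 states.
For each crossing: s=0 is the vertical smoothing, s=1 horizontal. Crossing k contributes A^(sign_k * (1 - 2*s_k)); loop factor d = -A^2 - A^-2.
Tabulate the states by total A-exponent and number of loops L (A-exp: L × count):
  A^7: L=2 ×1
  A^5: L=1 ×7
  A^3: L=2 ×21
  A^1: L=3 ×35
  A^-1: L=4 ×35
  A^-3: L=5 ×21
  A^-5: L=6 ×7
  A^-7: L=7 ×1
Each group contributes A^e * Σ count * d^(L-1):
Powers of d = -A^2 - A^-2: d^2 = A^4 + 2 + A^-4; d^3 = -A^6 - 3*A^2 - 3*A^-2 - A^-6; d^4 = A^8 + 4*A^4 + 6 + 4*A^-4 + A^-8; d^5 = -A^10 - 5*A^6 - 10*A^2 - 10*A^-2 - 5*A^-6 - A^-10; d^6 = A^12 + 6*A^8 + 15*A^4 + 20 + 15*A^-4 + 6*A^-8 + A^-12.
  A^7 * (d) = -A^9 - A^5
  A^5 * (7) = 7*A^5
  A^3 * (21*d) = -21*A^5 - 21*A
  A^1 * (35*d^2) = 35*A^5 + 70*A + 35*A^-3
  A^-1 * (35*d^3) = -35*A^5 - 105*A - 105*A^-3 - 35*A^-7
  A^-3 * (21*d^4) = 21*A^5 + 84*A + 126*A^-3 + 84*A^-7 + 21*A^-11
  A^-5 * (7*d^5) = -7*A^5 - 35*A - 70*A^-3 - 70*A^-7 - 35*A^-11 - 7*A^-15
  A^-7 * (d^6) = A^5 + 6*A + 15*A^-3 + 20*A^-7 + 15*A^-11 + 6*A^-15 + A^-19
Summing the groups: <K> = -A^9 - A + A^-3 - A^-7 + A^-11 - A^-15 + A^-19
Normalise by the writhe: (-A^3)^(-w) = (-A^3)^(-7) = -A^-21, so f(A) = -A^-21 * <K> = A^-12 + A^-20 - A^-24 + A^-28 - A^-32 + A^-36 - A^-40.
Substitute A = t^(-1/4), i.e. A^e → t^(-e/4): V(t) = -t^10 + t^9 - t^8 + t^7 - t^6 + t^5 + t^3

Answer: -t^10 + t^9 - t^8 + t^7 - t^6 + t^5 + t^3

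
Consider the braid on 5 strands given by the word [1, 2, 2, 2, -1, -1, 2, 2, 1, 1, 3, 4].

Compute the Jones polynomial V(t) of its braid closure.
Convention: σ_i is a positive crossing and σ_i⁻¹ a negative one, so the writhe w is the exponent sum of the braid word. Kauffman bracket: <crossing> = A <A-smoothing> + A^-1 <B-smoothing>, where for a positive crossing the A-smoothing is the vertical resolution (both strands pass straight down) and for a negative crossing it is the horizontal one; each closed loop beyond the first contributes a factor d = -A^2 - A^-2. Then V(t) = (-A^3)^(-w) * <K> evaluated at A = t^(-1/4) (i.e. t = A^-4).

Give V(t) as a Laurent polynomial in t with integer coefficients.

t^10 - 3*t^9 + 5*t^8 - 7*t^7 + 7*t^6 - 7*t^5 + 6*t^4 - 3*t^3 + 2*t^2

Derivation:
The presented braid s1 s2 s2 s2 s1^-1 s1^-1 s2 s2 s1 s1 s3 s4 on 5 strands reduces by inverse Markov moves (closure unchanged at each step):
  Destabilize: the word has the form β·s4 where s4 occurs only as the final letter (β ∈ B_4); drop it and the last strand → 4 strands.
  Destabilize: the word has the form β·s3 where s3 occurs only as the final letter (β ∈ B_3); drop it and the last strand → 3 strands.
Reduced to β = s1 s2 s2 s2 s1^-1 s1^-1 s2 s2 s1 s1 on 3 strands, 10 crossings.
Compute on β:
Braid: s1 s2 s2 s2 s1^-1 s1^-1 s2 s2 s1 s1 on 3 strands, 10 crossings.
Writhe w = (#positive) - (#negative) = 8 - 2 = 6.
Computing the Kauffman bracket via state sum. There are 2^10 = 1024 states.
For each crossing: s=0 is the vertical smoothing, s=1 horizontal. Crossing k contributes A^(sign_k * (1 - 2*s_k)); loop factor d = -A^2 - A^-2.
Tabulate the states by total A-exponent and number of loops L (A-exp: L × count):
  A^10: L=3 ×1
  A^8: L=2 ×7, L=4 ×3
  A^6: L=1 ×10, L=3 ×32, L=5 ×3
  A^4: L=2 ×76, L=4 ×43, L=6 ×1
  A^2: L=1 ×51, L=3 ×132, L=5 ×27
  A^0: L=2 ×135, L=4 ×109, L=6 ×8
  A^-2: L=3 ×161, L=5 ×48, L=7 ×1
  A^-4: L=4 ×109, L=6 ×11
  A^-6: L=5 ×44, L=7 ×1
  A^-8: L=6 ×10
  A^-10: L=7 ×1
Each group contributes A^e * Σ count * d^(L-1):
Powers of d = -A^2 - A^-2: d^2 = A^4 + 2 + A^-4; d^3 = -A^6 - 3*A^2 - 3*A^-2 - A^-6; d^4 = A^8 + 4*A^4 + 6 + 4*A^-4 + A^-8; d^5 = -A^10 - 5*A^6 - 10*A^2 - 10*A^-2 - 5*A^-6 - A^-10; d^6 = A^12 + 6*A^8 + 15*A^4 + 20 + 15*A^-4 + 6*A^-8 + A^-12.
  A^10 * (d^2) = A^14 + 2*A^10 + A^6
  A^8 * (7*d + 3*d^3) = -3*A^14 - 16*A^10 - 16*A^6 - 3*A^2
  A^6 * (10 + 32*d^2 + 3*d^4) = 3*A^14 + 44*A^10 + 92*A^6 + 44*A^2 + 3*A^-2
  A^4 * (76*d + 43*d^3 + d^5) = -A^14 - 48*A^10 - 215*A^6 - 215*A^2 - 48*A^-2 - A^-6
  A^2 * (51 + 132*d^2 + 27*d^4) = 27*A^10 + 240*A^6 + 477*A^2 + 240*A^-2 + 27*A^-6
  A^0 * (135*d + 109*d^3 + 8*d^5) = -8*A^10 - 149*A^6 - 542*A^2 - 542*A^-2 - 149*A^-6 - 8*A^-10
  A^-2 * (161*d^2 + 48*d^4 + d^6) = A^10 + 54*A^6 + 368*A^2 + 630*A^-2 + 368*A^-6 + 54*A^-10 + A^-14
  A^-4 * (109*d^3 + 11*d^5) = -11*A^6 - 164*A^2 - 437*A^-2 - 437*A^-6 - 164*A^-10 - 11*A^-14
  A^-6 * (44*d^4 + d^6) = A^6 + 50*A^2 + 191*A^-2 + 284*A^-6 + 191*A^-10 + 50*A^-14 + A^-18
  A^-8 * (10*d^5) = -10*A^2 - 50*A^-2 - 100*A^-6 - 100*A^-10 - 50*A^-14 - 10*A^-18
  A^-10 * (d^6) = A^2 + 6*A^-2 + 15*A^-6 + 20*A^-10 + 15*A^-14 + 6*A^-18 + A^-22
Summing the groups: <K> = 2*A^10 - 3*A^6 + 6*A^2 - 7*A^-2 + 7*A^-6 - 7*A^-10 + 5*A^-14 - 3*A^-18 + A^-22
Normalise by the writhe: (-A^3)^(-w) = (-A^3)^(-6) = A^-18, so f(A) = A^-18 * <K> = 2*A^-8 - 3*A^-12 + 6*A^-16 - 7*A^-20 + 7*A^-24 - 7*A^-28 + 5*A^-32 - 3*A^-36 + A^-40.
Substitute A = t^(-1/4), i.e. A^e → t^(-e/4): V(t) = t^10 - 3*t^9 + 5*t^8 - 7*t^7 + 7*t^6 - 7*t^5 + 6*t^4 - 3*t^3 + 2*t^2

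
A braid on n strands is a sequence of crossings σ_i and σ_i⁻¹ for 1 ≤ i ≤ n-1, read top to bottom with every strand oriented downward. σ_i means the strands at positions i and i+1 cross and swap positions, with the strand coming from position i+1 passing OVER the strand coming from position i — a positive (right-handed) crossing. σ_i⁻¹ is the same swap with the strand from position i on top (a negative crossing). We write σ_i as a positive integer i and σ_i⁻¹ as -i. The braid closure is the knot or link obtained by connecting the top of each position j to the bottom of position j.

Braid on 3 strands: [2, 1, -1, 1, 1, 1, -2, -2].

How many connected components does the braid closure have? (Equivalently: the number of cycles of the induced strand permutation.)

1

Derivation:
Track the strand permutation on 3 strands, starting from identity.
  step 1: s2 swaps positions 2,3 -> [1 3 2]
  step 2: s1 swaps positions 1,2 -> [3 1 2]
  step 3: s1^-1 swaps positions 1,2 -> [1 3 2]
  step 4: s1 swaps positions 1,2 -> [3 1 2]
  step 5: s1 swaps positions 1,2 -> [1 3 2]
  step 6: s1 swaps positions 1,2 -> [3 1 2]
  step 7: s2^-1 swaps positions 2,3 -> [3 2 1]
  step 8: s2^-1 swaps positions 2,3 -> [3 1 2]
Final permutation (position -> original strand): [3 1 2]
Closure components = cycle count of this permutation = 1.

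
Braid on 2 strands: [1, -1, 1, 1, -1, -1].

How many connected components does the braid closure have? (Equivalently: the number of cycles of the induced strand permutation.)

2

Derivation:
Track the strand permutation on 2 strands, starting from identity.
  step 1: s1 swaps positions 1,2 -> [2 1]
  step 2: s1^-1 swaps positions 1,2 -> [1 2]
  step 3: s1 swaps positions 1,2 -> [2 1]
  step 4: s1 swaps positions 1,2 -> [1 2]
  step 5: s1^-1 swaps positions 1,2 -> [2 1]
  step 6: s1^-1 swaps positions 1,2 -> [1 2]
Final permutation (position -> original strand): [1 2]
Closure components = cycle count of this permutation = 2.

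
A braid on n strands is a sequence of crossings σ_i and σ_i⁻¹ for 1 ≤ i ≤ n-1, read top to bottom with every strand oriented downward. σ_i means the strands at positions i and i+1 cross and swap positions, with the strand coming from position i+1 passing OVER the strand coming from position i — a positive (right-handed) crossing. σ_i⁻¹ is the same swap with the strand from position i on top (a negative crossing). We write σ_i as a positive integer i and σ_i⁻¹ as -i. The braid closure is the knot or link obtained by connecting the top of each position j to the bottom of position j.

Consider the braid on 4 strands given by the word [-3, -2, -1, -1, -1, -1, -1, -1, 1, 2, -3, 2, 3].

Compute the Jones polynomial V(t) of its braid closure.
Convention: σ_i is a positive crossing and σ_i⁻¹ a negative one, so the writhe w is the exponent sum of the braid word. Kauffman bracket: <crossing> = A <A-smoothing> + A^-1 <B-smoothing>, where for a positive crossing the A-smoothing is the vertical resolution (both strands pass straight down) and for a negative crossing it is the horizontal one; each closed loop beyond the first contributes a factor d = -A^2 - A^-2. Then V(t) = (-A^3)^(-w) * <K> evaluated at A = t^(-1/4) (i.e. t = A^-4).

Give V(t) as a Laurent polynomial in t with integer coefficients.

t^-2 + t^-4 - t^-5 + t^-6 - t^-7

Derivation:
The presented braid s3^-1 s2^-1 s1^-1 s1^-1 s1^-1 s1^-1 s1^-1 s1^-1 s1 s2 s3^-1 s2 s3 on 4 strands reduces by inverse Markov moves (closure unchanged at each step):
  Deconjugate: the word is γ·β·γ⁻¹ with γ = s3^-1 s2^-1 (prefix) and γ⁻¹ = s2 s3 (suffix); strip both.
  Destabilize: the word has the form β·s3^-1 where s3^-1 occurs only as the final letter (β ∈ B_3); drop it and the last strand → 3 strands.
  Destabilize: the word has the form β·s2 where s2 occurs only as the final letter (β ∈ B_2); drop it and the last strand → 2 strands.
Reduced to β = s1^-1 s1^-1 s1^-1 s1^-1 s1^-1 s1^-1 s1 on 2 strands, 7 crossings.
Compute on β:
First cancel adjacent σ_i σ_i⁻¹ pairs (Reidemeister II — same braid, same closure): s1^-1 s1^-1 s1^-1 s1^-1 s1^-1 s1^-1 s1 → s1^-1 s1^-1 s1^-1 s1^-1 s1^-1.
Braid: s1^-1 s1^-1 s1^-1 s1^-1 s1^-1 on 2 strands, 5 crossings.
Writhe w = (#positive) - (#negative) = 0 - 5 = -5.
Enumerate smoothing states for the bracket polynomial. There are 2^5 = 32 states.
Each crossing splits two ways (0=vertical, 1=horizontal). The state's weight is A^(#A-smoothings - #B-smoothings) * d^(loops - 1).
  state 00000: A-exp=-5, loops=2, term = A^-5 * d^1
  state 00001: A-exp=-3, loops=1, term = A^-3 * d^0
  state 00010: A-exp=-3, loops=1, term = A^-3 * d^0
  state 00011: A-exp=-1, loops=2, term = A^-1 * d^1
  state 00100: A-exp=-3, loops=1, term = A^-3 * d^0
  state 00101: A-exp=-1, loops=2, term = A^-1 * d^1
  state 00110: A-exp=-1, loops=2, term = A^-1 * d^1
  state 00111: A-exp=+1, loops=3, term = A^1 * d^2
  state 01000: A-exp=-3, loops=1, term = A^-3 * d^0
  state 01001: A-exp=-1, loops=2, term = A^-1 * d^1
  state 01010: A-exp=-1, loops=2, term = A^-1 * d^1
  state 01011: A-exp=+1, loops=3, term = A^1 * d^2
  state 01100: A-exp=-1, loops=2, term = A^-1 * d^1
  state 01101: A-exp=+1, loops=3, term = A^1 * d^2
  state 01110: A-exp=+1, loops=3, term = A^1 * d^2
  state 01111: A-exp=+3, loops=4, term = A^3 * d^3
  state 10000: A-exp=-3, loops=1, term = A^-3 * d^0
  state 10001: A-exp=-1, loops=2, term = A^-1 * d^1
  state 10010: A-exp=-1, loops=2, term = A^-1 * d^1
  state 10011: A-exp=+1, loops=3, term = A^1 * d^2
  state 10100: A-exp=-1, loops=2, term = A^-1 * d^1
  state 10101: A-exp=+1, loops=3, term = A^1 * d^2
  state 10110: A-exp=+1, loops=3, term = A^1 * d^2
  state 10111: A-exp=+3, loops=4, term = A^3 * d^3
  state 11000: A-exp=-1, loops=2, term = A^-1 * d^1
  state 11001: A-exp=+1, loops=3, term = A^1 * d^2
  state 11010: A-exp=+1, loops=3, term = A^1 * d^2
  state 11011: A-exp=+3, loops=4, term = A^3 * d^3
  state 11100: A-exp=+1, loops=3, term = A^1 * d^2
  state 11101: A-exp=+3, loops=4, term = A^3 * d^3
  state 11110: A-exp=+3, loops=4, term = A^3 * d^3
  state 11111: A-exp=+5, loops=5, term = A^5 * d^4
Collect the terms by A-exponent (count of states per loop number):
Powers of d = -A^2 - A^-2: d^2 = A^4 + 2 + A^-4; d^3 = -A^6 - 3*A^2 - 3*A^-2 - A^-6; d^4 = A^8 + 4*A^4 + 6 + 4*A^-4 + A^-8.
  A^5 * (d^4) = A^13 + 4*A^9 + 6*A^5 + 4*A + A^-3
  A^3 * (5*d^3) = -5*A^9 - 15*A^5 - 15*A - 5*A^-3
  A^1 * (10*d^2) = 10*A^5 + 20*A + 10*A^-3
  A^-1 * (10*d) = -10*A - 10*A^-3
  A^-3 * (5) = 5*A^-3
  A^-5 * (d) = -A^-3 - A^-7
Summing the groups: <K> = A^13 - A^9 + A^5 - A - A^-7
Normalise by the writhe: (-A^3)^(-w) = (-A^3)^(5) = -A^15, so f(A) = -A^15 * <K> = -A^28 + A^24 - A^20 + A^16 + A^8.
Substitute A = t^(-1/4), i.e. A^e → t^(-e/4): V(t) = t^-2 + t^-4 - t^-5 + t^-6 - t^-7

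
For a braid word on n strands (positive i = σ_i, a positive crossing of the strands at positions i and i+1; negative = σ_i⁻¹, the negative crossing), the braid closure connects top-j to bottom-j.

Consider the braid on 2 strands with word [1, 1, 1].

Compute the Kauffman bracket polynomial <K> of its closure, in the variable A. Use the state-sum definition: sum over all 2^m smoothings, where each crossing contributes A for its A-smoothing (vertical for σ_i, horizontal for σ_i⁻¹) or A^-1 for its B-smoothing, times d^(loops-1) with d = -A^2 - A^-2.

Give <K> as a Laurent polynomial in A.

Braid: s1 s1 s1 on 2 strands, 3 crossings.
Writhe w = (#positive) - (#negative) = 3 - 0 = 3.
State-sum expansion of <K>. There are 2^3 = 8 states.
For each crossing: s=0 is the vertical smoothing, s=1 horizontal. Crossing k contributes A^(sign_k * (1 - 2*s_k)); loop factor d = -A^2 - A^-2.
  state 000: A-exp=+3, loops=2, term = A^3 * d^1
  state 001: A-exp=+1, loops=1, term = A^1 * d^0
  state 010: A-exp=+1, loops=1, term = A^1 * d^0
  state 011: A-exp=-1, loops=2, term = A^-1 * d^1
  state 100: A-exp=+1, loops=1, term = A^1 * d^0
  state 101: A-exp=-1, loops=2, term = A^-1 * d^1
  state 110: A-exp=-1, loops=2, term = A^-1 * d^1
  state 111: A-exp=-3, loops=3, term = A^-3 * d^2
Collect the terms by A-exponent (count of states per loop number):
Powers of d = -A^2 - A^-2: d^2 = A^4 + 2 + A^-4.
  A^3 * (d) = -A^5 - A
  A^1 * (3) = 3*A
  A^-1 * (3*d) = -3*A - 3*A^-3
  A^-3 * (d^2) = A + 2*A^-3 + A^-7
Summing the groups: <K> = -A^5 - A^-3 + A^-7

Answer: -A^5 - A^-3 + A^-7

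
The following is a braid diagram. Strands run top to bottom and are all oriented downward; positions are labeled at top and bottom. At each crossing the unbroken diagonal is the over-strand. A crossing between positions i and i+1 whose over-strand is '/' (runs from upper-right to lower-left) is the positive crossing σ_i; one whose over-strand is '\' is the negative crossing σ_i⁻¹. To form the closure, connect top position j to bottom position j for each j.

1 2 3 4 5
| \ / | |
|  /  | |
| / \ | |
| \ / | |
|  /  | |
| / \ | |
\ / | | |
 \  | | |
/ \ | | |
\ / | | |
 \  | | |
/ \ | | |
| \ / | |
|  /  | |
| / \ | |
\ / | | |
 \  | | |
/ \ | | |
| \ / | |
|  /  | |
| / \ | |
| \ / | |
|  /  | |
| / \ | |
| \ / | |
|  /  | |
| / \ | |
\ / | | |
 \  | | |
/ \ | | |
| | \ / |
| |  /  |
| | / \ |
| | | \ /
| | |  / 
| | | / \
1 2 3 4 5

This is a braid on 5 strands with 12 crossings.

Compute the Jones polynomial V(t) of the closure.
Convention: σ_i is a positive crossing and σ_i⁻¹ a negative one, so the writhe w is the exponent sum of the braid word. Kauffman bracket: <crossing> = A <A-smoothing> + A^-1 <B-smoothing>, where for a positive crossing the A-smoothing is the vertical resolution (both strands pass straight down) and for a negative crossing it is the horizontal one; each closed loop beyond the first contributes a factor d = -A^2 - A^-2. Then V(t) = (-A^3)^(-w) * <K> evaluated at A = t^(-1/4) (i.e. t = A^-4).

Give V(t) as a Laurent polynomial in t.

Reading the diagram top to bottom ('/'-over between positions i,i+1 = s_i, '\'-over = s_i^-1): braid word = s2 s2 s1^-1 s1^-1 s2 s1^-1 s2 s2 s2 s1^-1 s3 s4.
The presented braid s2 s2 s1^-1 s1^-1 s2 s1^-1 s2 s2 s2 s1^-1 s3 s4 on 5 strands reduces by inverse Markov moves (closure unchanged at each step):
  Destabilize: the word has the form β·s4 where s4 occurs only as the final letter (β ∈ B_4); drop it and the last strand → 4 strands.
  Destabilize: the word has the form β·s3 where s3 occurs only as the final letter (β ∈ B_3); drop it and the last strand → 3 strands.
Reduced to β = s2 s2 s1^-1 s1^-1 s2 s1^-1 s2 s2 s2 s1^-1 on 3 strands, 10 crossings.
Compute on β:
Braid: s2 s2 s1^-1 s1^-1 s2 s1^-1 s2 s2 s2 s1^-1 on 3 strands, 10 crossings.
Writhe w = (#positive) - (#negative) = 6 - 4 = 2.
Computing the Kauffman bracket via state sum. There are 2^10 = 1024 states.
Each crossing splits two ways (0=vertical, 1=horizontal). The state's weight is A^(#A-smoothings - #B-smoothings) * d^(loops - 1).
Tabulate the states by total A-exponent and number of loops L (A-exp: L × count):
  A^10: L=5 ×1
  A^8: L=4 ×10
  A^6: L=3 ×41, L=5 ×4
  A^4: L=2 ×81, L=4 ×38, L=6 ×1
  A^2: L=1 ×71, L=3 ×117, L=5 ×22
  A^0: L=2 ×154, L=4 ×91, L=6 ×7
  A^-2: L=3 ×168, L=5 ×41, L=7 ×1
  A^-4: L=4 ×110, L=6 ×10
  A^-6: L=5 ×44, L=7 ×1
  A^-8: L=6 ×10
  A^-10: L=7 ×1
Each group contributes A^e * Σ count * d^(L-1):
Powers of d = -A^2 - A^-2: d^2 = A^4 + 2 + A^-4; d^3 = -A^6 - 3*A^2 - 3*A^-2 - A^-6; d^4 = A^8 + 4*A^4 + 6 + 4*A^-4 + A^-8; d^5 = -A^10 - 5*A^6 - 10*A^2 - 10*A^-2 - 5*A^-6 - A^-10; d^6 = A^12 + 6*A^8 + 15*A^4 + 20 + 15*A^-4 + 6*A^-8 + A^-12.
  A^10 * (d^4) = A^18 + 4*A^14 + 6*A^10 + 4*A^6 + A^2
  A^8 * (10*d^3) = -10*A^14 - 30*A^10 - 30*A^6 - 10*A^2
  A^6 * (41*d^2 + 4*d^4) = 4*A^14 + 57*A^10 + 106*A^6 + 57*A^2 + 4*A^-2
  A^4 * (81*d + 38*d^3 + d^5) = -A^14 - 43*A^10 - 205*A^6 - 205*A^2 - 43*A^-2 - A^-6
  A^2 * (71 + 117*d^2 + 22*d^4) = 22*A^10 + 205*A^6 + 437*A^2 + 205*A^-2 + 22*A^-6
  A^0 * (154*d + 91*d^3 + 7*d^5) = -7*A^10 - 126*A^6 - 497*A^2 - 497*A^-2 - 126*A^-6 - 7*A^-10
  A^-2 * (168*d^2 + 41*d^4 + d^6) = A^10 + 47*A^6 + 347*A^2 + 602*A^-2 + 347*A^-6 + 47*A^-10 + A^-14
  A^-4 * (110*d^3 + 10*d^5) = -10*A^6 - 160*A^2 - 430*A^-2 - 430*A^-6 - 160*A^-10 - 10*A^-14
  A^-6 * (44*d^4 + d^6) = A^6 + 50*A^2 + 191*A^-2 + 284*A^-6 + 191*A^-10 + 50*A^-14 + A^-18
  A^-8 * (10*d^5) = -10*A^2 - 50*A^-2 - 100*A^-6 - 100*A^-10 - 50*A^-14 - 10*A^-18
  A^-10 * (d^6) = A^2 + 6*A^-2 + 15*A^-6 + 20*A^-10 + 15*A^-14 + 6*A^-18 + A^-22
Summing the groups: <K> = A^18 - 3*A^14 + 6*A^10 - 8*A^6 + 11*A^2 - 12*A^-2 + 11*A^-6 - 9*A^-10 + 6*A^-14 - 3*A^-18 + A^-22
Normalise by the writhe: (-A^3)^(-w) = (-A^3)^(-2) = A^-6, so f(A) = A^-6 * <K> = A^12 - 3*A^8 + 6*A^4 - 8 + 11*A^-4 - 12*A^-8 + 11*A^-12 - 9*A^-16 + 6*A^-20 - 3*A^-24 + A^-28.
Substitute A = t^(-1/4), i.e. A^e → t^(-e/4): V(t) = t^7 - 3*t^6 + 6*t^5 - 9*t^4 + 11*t^3 - 12*t^2 + 11*t - 8 + 6*t^-1 - 3*t^-2 + t^-3

Answer: t^7 - 3*t^6 + 6*t^5 - 9*t^4 + 11*t^3 - 12*t^2 + 11*t - 8 + 6*t^-1 - 3*t^-2 + t^-3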